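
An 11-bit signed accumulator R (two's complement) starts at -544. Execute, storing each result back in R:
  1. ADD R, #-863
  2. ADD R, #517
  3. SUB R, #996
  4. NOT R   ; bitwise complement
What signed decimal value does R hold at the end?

-163

Start: R = -544 = 10111100000.
R = -544 + (-863) = -1407; wraps to 641 = 01010000001
R = 641 + 517 = 1158; wraps to -890 = 10010000110
R = -890 − 996 = -1886; wraps to 162 = 00010100010
R = NOT 00010100010 = 11101011101 = -163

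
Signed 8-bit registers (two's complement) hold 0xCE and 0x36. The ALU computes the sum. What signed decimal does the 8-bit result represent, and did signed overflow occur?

0xCE = 11001110 = -50 (signed)
0x36 = 00110110 = 54 (signed)
  11001110
+ 00110110
= 00000100  (discard carry-out 1)
Result 00000100: MSB = 0 → value 4.
Addends have opposite signs, so signed overflow cannot occur.

4; no overflow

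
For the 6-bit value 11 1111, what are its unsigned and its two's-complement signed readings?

unsigned = 63, signed = -1

Unsigned: 111111 = 63.
Signed: MSB=1 → 63 − 64 = -1.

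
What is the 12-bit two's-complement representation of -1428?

101001101100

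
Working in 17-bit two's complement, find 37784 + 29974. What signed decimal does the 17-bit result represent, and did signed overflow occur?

-63314; overflow

37784 → 01001001110011000
29974 → 00111010100010110
  01001001110011000
+ 00111010100010110
= 10000100010101110
Result 10000100010101110: MSB = 1 → 67758 − 131072 = -63314.
Both addends are non-negative but the stored result is negative: signed overflow. The true value 37784 + 29974 = 67758 lies outside [-65536, 65535].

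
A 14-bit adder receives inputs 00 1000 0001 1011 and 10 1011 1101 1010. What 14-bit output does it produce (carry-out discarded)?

11001111110101

  00100000011011
+ 10101111011010
= 11001111110101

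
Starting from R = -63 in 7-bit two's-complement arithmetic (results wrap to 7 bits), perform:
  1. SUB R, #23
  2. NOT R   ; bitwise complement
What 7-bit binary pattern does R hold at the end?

1010101

Start: R = -63 = 1000001.
R = -63 − 23 = -86; wraps to 42 = 0101010
R = NOT 0101010 = 1010101 = -43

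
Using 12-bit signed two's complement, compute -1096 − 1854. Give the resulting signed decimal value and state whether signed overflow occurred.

1146; overflow

-1096 → 101110111000
1854 → 011100111110
Subtract via negate-and-add: invert 011100111110 + 1 = 100011000010 (i.e. -1854).
  101110111000
+ 100011000010
= 010001111010  (discard carry-out 1)
Result 010001111010: MSB = 0 → value 1146.
Both addends (after negating the subtrahend) are negative but the stored result is non-negative: signed overflow. The true value -1096 − 1854 = -2950 lies outside [-2048, 2047].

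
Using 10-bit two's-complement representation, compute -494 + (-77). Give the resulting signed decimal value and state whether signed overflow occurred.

-494 → 1000010010
-77 → 1110110011
  1000010010
+ 1110110011
= 0111000101  (discard carry-out 1)
Result 0111000101: MSB = 0 → value 453.
Both addends are negative but the stored result is non-negative: signed overflow. The true value -494 + (-77) = -571 lies outside [-512, 511].

453; overflow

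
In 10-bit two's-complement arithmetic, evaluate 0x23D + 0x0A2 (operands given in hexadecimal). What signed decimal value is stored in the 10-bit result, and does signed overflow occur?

0x23D = 1000111101 = -451 (signed)
0x0A2 = 0010100010 = 162 (signed)
  1000111101
+ 0010100010
= 1011011111
Result 1011011111: MSB = 1 → 735 − 1024 = -289.
Addends have opposite signs, so signed overflow cannot occur.

-289; no overflow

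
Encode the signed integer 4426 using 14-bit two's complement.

4426 is non-negative, so write it directly in 14 bits: 01000101001010.

01000101001010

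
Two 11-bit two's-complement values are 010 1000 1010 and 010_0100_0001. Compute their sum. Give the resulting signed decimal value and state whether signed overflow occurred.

010 1000 1010 → 01010001010 = 650 (signed)
010_0100_0001 → 01001000001 = 577 (signed)
  01010001010
+ 01001000001
= 10011001011
Result 10011001011: MSB = 1 → 1227 − 2048 = -821.
Both addends are non-negative but the stored result is negative: signed overflow. The true value 650 + 577 = 1227 lies outside [-1024, 1023].

-821; overflow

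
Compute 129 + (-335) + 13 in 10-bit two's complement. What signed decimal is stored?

-193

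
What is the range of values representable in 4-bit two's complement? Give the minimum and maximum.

Minimum: −2^3 = -8.
Maximum: 2^3 − 1 = 7.

min = -8, max = 7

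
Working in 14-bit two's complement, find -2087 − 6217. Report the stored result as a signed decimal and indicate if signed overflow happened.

8080; overflow

-2087 → 11011111011001
6217 → 01100001001001
Subtract via negate-and-add: invert 01100001001001 + 1 = 10011110110111 (i.e. -6217).
  11011111011001
+ 10011110110111
= 01111110010000  (discard carry-out 1)
Result 01111110010000: MSB = 0 → value 8080.
Both addends (after negating the subtrahend) are negative but the stored result is non-negative: signed overflow. The true value -2087 − 6217 = -8304 lies outside [-8192, 8191].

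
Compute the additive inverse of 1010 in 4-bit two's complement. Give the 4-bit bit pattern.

Invert: 0101. Add 1: 0110.

0110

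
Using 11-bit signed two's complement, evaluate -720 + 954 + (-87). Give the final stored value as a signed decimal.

147

-720 + 954 = 234 (00011101010)
234 + (-87) = 147 (00010010011)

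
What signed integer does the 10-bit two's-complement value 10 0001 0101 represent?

-491

MSB is 1, so the value is negative.
Unsigned reading: 533. Subtract 2^10 = 1024: 533 − 1024 = -491.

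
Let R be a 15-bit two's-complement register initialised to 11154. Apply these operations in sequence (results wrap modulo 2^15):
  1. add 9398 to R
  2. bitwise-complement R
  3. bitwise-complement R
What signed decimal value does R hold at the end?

-12216

Start: R = 11154 = 010101110010010.
R = 11154 + 9398 = 20552; wraps to -12216 = 101000001001000
R = NOT 101000001001000 = 010111110110111 = 12215
R = NOT 010111110110111 = 101000001001000 = -12216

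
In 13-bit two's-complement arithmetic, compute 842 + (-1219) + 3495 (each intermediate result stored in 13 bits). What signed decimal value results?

3118

842 + (-1219) = -377 (1111010000111)
-377 + 3495 = 3118 (0110000101110)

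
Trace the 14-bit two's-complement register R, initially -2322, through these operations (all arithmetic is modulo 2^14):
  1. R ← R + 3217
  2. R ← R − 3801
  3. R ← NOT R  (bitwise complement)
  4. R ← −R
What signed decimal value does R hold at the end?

Start: R = -2322 = 11011011101110.
R = -2322 + 3217 = 895 = 00001101111111
R = 895 − 3801 = -2906 = 11010010100110
R = NOT 11010010100110 = 00101101011001 = 2905
R = −(2905) = -2905 = 11010010100111

-2905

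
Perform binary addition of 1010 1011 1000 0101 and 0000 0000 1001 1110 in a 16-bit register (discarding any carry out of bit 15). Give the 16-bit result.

1010110000100011

  1010101110000101
+ 0000000010011110
= 1010110000100011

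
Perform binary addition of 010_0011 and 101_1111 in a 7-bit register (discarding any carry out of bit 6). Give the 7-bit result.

0000010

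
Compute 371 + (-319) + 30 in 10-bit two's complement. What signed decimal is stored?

371 + (-319) = 52 (0000110100)
52 + 30 = 82 (0001010010)

82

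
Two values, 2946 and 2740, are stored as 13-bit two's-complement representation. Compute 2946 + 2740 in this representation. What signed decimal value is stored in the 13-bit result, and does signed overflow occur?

-2506; overflow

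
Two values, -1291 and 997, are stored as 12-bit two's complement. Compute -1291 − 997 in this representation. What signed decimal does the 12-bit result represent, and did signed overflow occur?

1808; overflow

-1291 → 101011110101
997 → 001111100101
Subtract via negate-and-add: invert 001111100101 + 1 = 110000011011 (i.e. -997).
  101011110101
+ 110000011011
= 011100010000  (discard carry-out 1)
Result 011100010000: MSB = 0 → value 1808.
Both addends (after negating the subtrahend) are negative but the stored result is non-negative: signed overflow. The true value -1291 − 997 = -2288 lies outside [-2048, 2047].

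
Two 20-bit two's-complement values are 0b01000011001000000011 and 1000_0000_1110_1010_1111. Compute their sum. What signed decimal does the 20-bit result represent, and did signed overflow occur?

-245582; no overflow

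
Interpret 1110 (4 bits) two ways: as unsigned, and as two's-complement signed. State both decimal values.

Unsigned: 1110 = 14.
Signed: MSB=1 → 14 − 16 = -2.

unsigned = 14, signed = -2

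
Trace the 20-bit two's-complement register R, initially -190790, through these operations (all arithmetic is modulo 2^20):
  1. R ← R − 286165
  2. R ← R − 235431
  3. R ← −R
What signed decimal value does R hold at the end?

Start: R = -190790 = 11010001011010111010.
R = -190790 − 286165 = -476955 = 10001011100011100101
R = -476955 − 235431 = -712386; wraps to 336190 = 01010010000100111110
R = −(336190) = -336190 = 10101101111011000010

-336190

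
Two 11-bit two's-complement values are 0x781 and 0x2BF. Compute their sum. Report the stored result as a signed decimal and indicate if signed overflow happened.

576; no overflow

0x781 = 11110000001 = -127 (signed)
0x2BF = 01010111111 = 703 (signed)
  11110000001
+ 01010111111
= 01001000000  (discard carry-out 1)
Result 01001000000: MSB = 0 → value 576.
Addends have opposite signs, so signed overflow cannot occur.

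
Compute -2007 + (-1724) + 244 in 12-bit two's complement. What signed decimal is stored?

-2007 + (-1724) = -3731 → wraps to 365 (000101101101)
365 + 244 = 609 (001001100001)

609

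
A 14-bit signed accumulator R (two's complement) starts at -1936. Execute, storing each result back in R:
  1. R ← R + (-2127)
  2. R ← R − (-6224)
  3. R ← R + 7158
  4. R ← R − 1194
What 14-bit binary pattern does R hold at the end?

01111110111101

Start: R = -1936 = 11100001110000.
R = -1936 + (-2127) = -4063 = 11000000100001
R = -4063 − (-6224) = 2161 = 00100001110001
R = 2161 + 7158 = 9319; wraps to -7065 = 10010001100111
R = -7065 − 1194 = -8259; wraps to 8125 = 01111110111101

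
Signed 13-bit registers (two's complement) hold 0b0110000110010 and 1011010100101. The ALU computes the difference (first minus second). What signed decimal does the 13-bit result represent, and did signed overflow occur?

-2675; overflow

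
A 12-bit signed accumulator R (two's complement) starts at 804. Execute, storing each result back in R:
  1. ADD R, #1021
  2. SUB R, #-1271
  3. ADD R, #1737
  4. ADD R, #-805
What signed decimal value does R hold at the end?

-68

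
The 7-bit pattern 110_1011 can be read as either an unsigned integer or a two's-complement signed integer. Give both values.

Unsigned: 1101011 = 107.
Signed: MSB=1 → 107 − 128 = -21.

unsigned = 107, signed = -21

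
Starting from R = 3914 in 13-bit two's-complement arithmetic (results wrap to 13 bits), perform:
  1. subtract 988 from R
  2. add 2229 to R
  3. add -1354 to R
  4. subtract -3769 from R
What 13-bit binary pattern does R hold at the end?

1110110010010

Start: R = 3914 = 0111101001010.
R = 3914 − 988 = 2926 = 0101101101110
R = 2926 + 2229 = 5155; wraps to -3037 = 1010000100011
R = -3037 + (-1354) = -4391; wraps to 3801 = 0111011011001
R = 3801 − (-3769) = 7570; wraps to -622 = 1110110010010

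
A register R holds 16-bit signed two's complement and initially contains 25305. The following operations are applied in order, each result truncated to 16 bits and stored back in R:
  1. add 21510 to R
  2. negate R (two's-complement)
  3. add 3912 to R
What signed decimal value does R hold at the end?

Start: R = 25305 = 0110001011011001.
R = 25305 + 21510 = 46815; wraps to -18721 = 1011011011011111
R = −(-18721) = 18721 = 0100100100100001
R = 18721 + 3912 = 22633 = 0101100001101001

22633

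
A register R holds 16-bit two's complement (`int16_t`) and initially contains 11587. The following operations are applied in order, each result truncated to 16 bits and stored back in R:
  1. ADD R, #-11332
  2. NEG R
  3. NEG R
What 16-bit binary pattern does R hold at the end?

0000000011111111

Start: R = 11587 = 0010110101000011.
R = 11587 + (-11332) = 255 = 0000000011111111
R = −(255) = -255 = 1111111100000001
R = −(-255) = 255 = 0000000011111111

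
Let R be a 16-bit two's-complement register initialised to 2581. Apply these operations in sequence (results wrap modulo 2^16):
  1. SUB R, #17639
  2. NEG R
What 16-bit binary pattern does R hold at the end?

Start: R = 2581 = 0000101000010101.
R = 2581 − 17639 = -15058 = 1100010100101110
R = −(-15058) = 15058 = 0011101011010010

0011101011010010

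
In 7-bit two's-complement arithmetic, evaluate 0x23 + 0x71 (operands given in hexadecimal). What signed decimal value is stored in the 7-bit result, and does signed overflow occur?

20; no overflow

0x23 = 0100011 = 35 (signed)
0x71 = 1110001 = -15 (signed)
  0100011
+ 1110001
= 0010100  (discard carry-out 1)
Result 0010100: MSB = 0 → value 20.
Addends have opposite signs, so signed overflow cannot occur.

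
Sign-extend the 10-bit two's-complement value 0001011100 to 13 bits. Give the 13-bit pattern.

MSB of 0001011100 is 0; replicate it into the new high bits.
000|0001011100 → 0000001011100 (still 92).

0000001011100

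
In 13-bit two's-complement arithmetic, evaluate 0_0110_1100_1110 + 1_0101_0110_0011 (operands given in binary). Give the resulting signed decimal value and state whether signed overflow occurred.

-975; no overflow

0_0110_1100_1110 → 0011011001110 = 1742 (signed)
1_0101_0110_0011 → 1010101100011 = -2717 (signed)
  0011011001110
+ 1010101100011
= 1110000110001
Result 1110000110001: MSB = 1 → 7217 − 8192 = -975.
Addends have opposite signs, so signed overflow cannot occur.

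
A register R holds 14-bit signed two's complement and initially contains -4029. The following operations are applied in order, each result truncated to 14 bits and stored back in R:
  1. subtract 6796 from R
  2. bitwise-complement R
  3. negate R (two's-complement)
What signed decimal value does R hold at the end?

Start: R = -4029 = 11000001000011.
R = -4029 − 6796 = -10825; wraps to 5559 = 01010110110111
R = NOT 01010110110111 = 10101001001000 = -5560
R = −(-5560) = 5560 = 01010110111000

5560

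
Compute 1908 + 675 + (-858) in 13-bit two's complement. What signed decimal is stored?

1908 + 675 = 2583 (0101000010111)
2583 + (-858) = 1725 (0011010111101)

1725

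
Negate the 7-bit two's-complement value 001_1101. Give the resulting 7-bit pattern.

Invert: 1100010. Add 1: 1100011.

1100011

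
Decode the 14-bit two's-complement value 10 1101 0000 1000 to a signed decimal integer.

-4856

MSB is 1, so the value is negative.
Unsigned reading: 11528. Subtract 2^14 = 16384: 11528 − 16384 = -4856.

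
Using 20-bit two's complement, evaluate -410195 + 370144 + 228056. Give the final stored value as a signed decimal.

188005

-410195 + 370144 = -40051 (11110110001110001101)
-40051 + 228056 = 188005 (00101101111001100101)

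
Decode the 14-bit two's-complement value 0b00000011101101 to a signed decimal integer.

MSB is 0, so the value is non-negative: 00000011101101 = 237.

237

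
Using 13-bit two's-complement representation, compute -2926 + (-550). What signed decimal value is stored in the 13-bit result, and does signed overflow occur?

-2926 → 1010010010010
-550 → 1110111011010
  1010010010010
+ 1110111011010
= 1001001101100  (discard carry-out 1)
Result 1001001101100: MSB = 1 → 4716 − 8192 = -3476.
Both addends are negative and so is the stored result: no signed overflow.

-3476; no overflow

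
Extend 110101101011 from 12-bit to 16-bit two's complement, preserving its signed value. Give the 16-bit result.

MSB of 110101101011 is 1; replicate it into the new high bits.
1111|110101101011 → 1111110101101011 (still -661).

1111110101101011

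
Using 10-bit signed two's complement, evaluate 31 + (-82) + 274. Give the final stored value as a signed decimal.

31 + (-82) = -51 (1111001101)
-51 + 274 = 223 (0011011111)

223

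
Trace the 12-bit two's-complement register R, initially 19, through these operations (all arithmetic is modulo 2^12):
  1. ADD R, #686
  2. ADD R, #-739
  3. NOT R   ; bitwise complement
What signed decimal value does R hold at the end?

Start: R = 19 = 000000010011.
R = 19 + 686 = 705 = 001011000001
R = 705 + (-739) = -34 = 111111011110
R = NOT 111111011110 = 000000100001 = 33

33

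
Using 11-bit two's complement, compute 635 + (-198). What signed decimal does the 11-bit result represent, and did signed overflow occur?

437; no overflow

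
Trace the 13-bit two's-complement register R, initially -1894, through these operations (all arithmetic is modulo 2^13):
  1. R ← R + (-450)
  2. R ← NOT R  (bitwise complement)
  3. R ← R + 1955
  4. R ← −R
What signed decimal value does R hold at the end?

3894

Start: R = -1894 = 1100010011010.
R = -1894 + (-450) = -2344 = 1011011011000
R = NOT 1011011011000 = 0100100100111 = 2343
R = 2343 + 1955 = 4298; wraps to -3894 = 1000011001010
R = −(-3894) = 3894 = 0111100110110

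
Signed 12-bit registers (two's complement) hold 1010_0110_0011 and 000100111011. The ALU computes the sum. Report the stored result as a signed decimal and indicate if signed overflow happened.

-1122; no overflow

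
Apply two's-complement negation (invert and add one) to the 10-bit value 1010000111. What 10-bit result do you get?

Invert: 0101111000. Add 1: 0101111001.
Check: 1010000111 = -377, 0101111001 = 377.

0101111001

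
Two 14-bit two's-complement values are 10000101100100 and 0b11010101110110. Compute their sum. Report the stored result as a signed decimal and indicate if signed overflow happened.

5850; overflow

10000101100100 = -7836 (signed)
0b11010101110110 → 11010101110110 = -2698 (signed)
  10000101100100
+ 11010101110110
= 01011011011010  (discard carry-out 1)
Result 01011011011010: MSB = 0 → value 5850.
Both addends are negative but the stored result is non-negative: signed overflow. The true value -7836 + (-2698) = -10534 lies outside [-8192, 8191].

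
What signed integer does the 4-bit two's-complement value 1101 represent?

-3

MSB is 1, so the value is negative.
Invert: 0010. Add 1: 0011 = 3. So the value is −3.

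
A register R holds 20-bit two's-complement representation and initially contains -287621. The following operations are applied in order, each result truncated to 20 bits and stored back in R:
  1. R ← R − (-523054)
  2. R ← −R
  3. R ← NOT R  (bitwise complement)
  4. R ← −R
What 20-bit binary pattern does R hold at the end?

Start: R = -287621 = 10111001110001111011.
R = -287621 − (-523054) = 235433 = 00111001011110101001
R = −(235433) = -235433 = 11000110100001010111
R = NOT 11000110100001010111 = 00111001011110101000 = 235432
R = −(235432) = -235432 = 11000110100001011000

11000110100001011000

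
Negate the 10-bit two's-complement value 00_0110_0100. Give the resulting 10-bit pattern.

Invert: 1110011011. Add 1: 1110011100.
Check: 0001100100 = 100, 1110011100 = -100.

1110011100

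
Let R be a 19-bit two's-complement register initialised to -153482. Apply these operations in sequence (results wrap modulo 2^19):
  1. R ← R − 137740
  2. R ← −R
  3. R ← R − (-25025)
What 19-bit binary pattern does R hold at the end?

1001101001101010111

Start: R = -153482 = 1011010100001110110.
R = -153482 − 137740 = -291222; wraps to 233066 = 0111000111001101010
R = −(233066) = -233066 = 1000111000110010110
R = -233066 − (-25025) = -208041 = 1001101001101010111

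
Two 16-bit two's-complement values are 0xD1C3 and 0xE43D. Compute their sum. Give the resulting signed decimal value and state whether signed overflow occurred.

-18944; no overflow

0xD1C3 = 1101000111000011 = -11837 (signed)
0xE43D = 1110010000111101 = -7107 (signed)
  1101000111000011
+ 1110010000111101
= 1011011000000000  (discard carry-out 1)
Result 1011011000000000: MSB = 1 → 46592 − 65536 = -18944.
Both addends are negative and so is the stored result: no signed overflow.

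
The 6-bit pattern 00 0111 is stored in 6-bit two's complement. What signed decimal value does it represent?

7

MSB is 0, so the value is non-negative: 000111 = 7.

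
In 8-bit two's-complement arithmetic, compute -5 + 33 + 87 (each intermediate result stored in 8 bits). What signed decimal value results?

115

-5 + 33 = 28 (00011100)
28 + 87 = 115 (01110011)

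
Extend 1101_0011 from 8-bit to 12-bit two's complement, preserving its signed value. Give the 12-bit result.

111111010011

MSB of 11010011 is 1; replicate it into the new high bits.
1111|11010011 → 111111010011 (still -45).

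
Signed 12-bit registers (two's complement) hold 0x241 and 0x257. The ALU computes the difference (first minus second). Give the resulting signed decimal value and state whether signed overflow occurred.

0x241 = 001001000001 = 577 (signed)
0x257 = 001001010111 = 599 (signed)
Subtract via negate-and-add: invert 001001010111 + 1 = 110110101001 (i.e. -599).
  001001000001
+ 110110101001
= 111111101010
Result 111111101010: MSB = 1 → 4074 − 4096 = -22.
Addends (after negating the subtrahend) have opposite signs, so signed overflow cannot occur.

-22; no overflow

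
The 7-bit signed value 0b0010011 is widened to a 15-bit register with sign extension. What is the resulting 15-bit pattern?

MSB of 0010011 is 0; replicate it into the new high bits.
00000000|0010011 → 000000000010011 (still 19).

000000000010011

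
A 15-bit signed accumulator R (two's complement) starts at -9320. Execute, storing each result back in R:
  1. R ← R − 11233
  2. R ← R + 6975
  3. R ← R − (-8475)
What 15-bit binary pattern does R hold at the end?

Start: R = -9320 = 101101110011000.
R = -9320 − 11233 = -20553; wraps to 12215 = 010111110110111
R = 12215 + 6975 = 19190; wraps to -13578 = 100101011110110
R = -13578 − (-8475) = -5103 = 110110000010001

110110000010001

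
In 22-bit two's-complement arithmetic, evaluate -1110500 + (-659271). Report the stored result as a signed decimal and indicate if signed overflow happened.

-1110500 → 1011110000111000011100
-659271 → 1101011111000010111001
  1011110000111000011100
+ 1101011111000010111001
= 1001001111111011010101  (discard carry-out 1)
Result 1001001111111011010101: MSB = 1 → 2424533 − 4194304 = -1769771.
Both addends are negative and so is the stored result: no signed overflow.

-1769771; no overflow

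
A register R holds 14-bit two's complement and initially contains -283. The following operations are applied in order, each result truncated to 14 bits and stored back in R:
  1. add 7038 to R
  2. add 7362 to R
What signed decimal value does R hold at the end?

-2267

Start: R = -283 = 11111011100101.
R = -283 + 7038 = 6755 = 01101001100011
R = 6755 + 7362 = 14117; wraps to -2267 = 11011100100101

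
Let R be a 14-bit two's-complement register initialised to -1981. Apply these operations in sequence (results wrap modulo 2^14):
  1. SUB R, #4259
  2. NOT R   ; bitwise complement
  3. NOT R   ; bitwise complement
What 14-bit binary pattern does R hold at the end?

10011110100000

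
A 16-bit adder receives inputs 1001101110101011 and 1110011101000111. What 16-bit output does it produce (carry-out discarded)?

1000001011110010

  1001101110101011
+ 1110011101000111
= 1000001011110010  (discard carry-out 1)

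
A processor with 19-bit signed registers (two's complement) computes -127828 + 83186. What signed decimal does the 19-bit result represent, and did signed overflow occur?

-127828 → 1100000110010101100
83186 → 0010100010011110010
  1100000110010101100
+ 0010100010011110010
= 1110101000110011110
Result 1110101000110011110: MSB = 1 → 479646 − 524288 = -44642.
Addends have opposite signs, so signed overflow cannot occur.

-44642; no overflow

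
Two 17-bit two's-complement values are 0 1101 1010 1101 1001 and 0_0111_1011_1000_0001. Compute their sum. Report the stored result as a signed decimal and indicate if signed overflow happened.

-43430; overflow

0 1101 1010 1101 1001 → 01101101011011001 = 56025 (signed)
0_0111_1011_1000_0001 → 00111101110000001 = 31617 (signed)
  01101101011011001
+ 00111101110000001
= 10101011001011010
Result 10101011001011010: MSB = 1 → 87642 − 131072 = -43430.
Both addends are non-negative but the stored result is negative: signed overflow. The true value 56025 + 31617 = 87642 lies outside [-65536, 65535].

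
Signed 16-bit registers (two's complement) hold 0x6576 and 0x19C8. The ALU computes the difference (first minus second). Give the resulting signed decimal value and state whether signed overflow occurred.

19374; no overflow

0x6576 = 0110010101110110 = 25974 (signed)
0x19C8 = 0001100111001000 = 6600 (signed)
Subtract via negate-and-add: invert 0001100111001000 + 1 = 1110011000111000 (i.e. -6600).
  0110010101110110
+ 1110011000111000
= 0100101110101110  (discard carry-out 1)
Result 0100101110101110: MSB = 0 → value 19374.
Addends (after negating the subtrahend) have opposite signs, so signed overflow cannot occur.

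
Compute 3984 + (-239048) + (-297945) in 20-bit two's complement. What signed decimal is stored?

515567

3984 + (-239048) = -235064 (11000110100111001000)
-235064 + (-297945) = -533009 → wraps to 515567 (01111101110111101111)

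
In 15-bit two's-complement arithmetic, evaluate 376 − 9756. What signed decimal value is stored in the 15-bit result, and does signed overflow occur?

376 → 000000101111000
9756 → 010011000011100
Subtract via negate-and-add: invert 010011000011100 + 1 = 101100111100100 (i.e. -9756).
  000000101111000
+ 101100111100100
= 101101101011100
Result 101101101011100: MSB = 1 → 23388 − 32768 = -9380.
Addends (after negating the subtrahend) have opposite signs, so signed overflow cannot occur.

-9380; no overflow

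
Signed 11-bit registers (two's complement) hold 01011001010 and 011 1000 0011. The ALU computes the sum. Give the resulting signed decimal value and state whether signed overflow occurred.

-435; overflow

01011001010 = 714 (signed)
011 1000 0011 → 01110000011 = 899 (signed)
  01011001010
+ 01110000011
= 11001001101
Result 11001001101: MSB = 1 → 1613 − 2048 = -435.
Both addends are non-negative but the stored result is negative: signed overflow. The true value 714 + 899 = 1613 lies outside [-1024, 1023].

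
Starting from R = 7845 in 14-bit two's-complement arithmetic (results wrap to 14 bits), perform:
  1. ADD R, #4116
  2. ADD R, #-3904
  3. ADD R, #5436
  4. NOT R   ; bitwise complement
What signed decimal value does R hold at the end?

2890

Start: R = 7845 = 01111010100101.
R = 7845 + 4116 = 11961; wraps to -4423 = 10111010111001
R = -4423 + (-3904) = -8327; wraps to 8057 = 01111101111001
R = 8057 + 5436 = 13493; wraps to -2891 = 11010010110101
R = NOT 11010010110101 = 00101101001010 = 2890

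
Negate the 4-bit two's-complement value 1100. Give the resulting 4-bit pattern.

0100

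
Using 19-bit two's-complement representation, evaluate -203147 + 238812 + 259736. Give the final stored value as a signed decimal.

-203147 + 238812 = 35665 (0001000101101010001)
35665 + 259736 = 295401 → wraps to -228887 (1001000000111101001)

-228887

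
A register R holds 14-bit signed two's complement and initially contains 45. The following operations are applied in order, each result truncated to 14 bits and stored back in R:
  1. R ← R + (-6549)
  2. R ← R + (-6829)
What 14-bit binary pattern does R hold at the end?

Start: R = 45 = 00000000101101.
R = 45 + (-6549) = -6504 = 10011010011000
R = -6504 + (-6829) = -13333; wraps to 3051 = 00101111101011

00101111101011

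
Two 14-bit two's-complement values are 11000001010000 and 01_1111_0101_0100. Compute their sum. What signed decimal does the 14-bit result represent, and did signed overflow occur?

4004; no overflow

11000001010000 = -4016 (signed)
01_1111_0101_0100 → 01111101010100 = 8020 (signed)
  11000001010000
+ 01111101010100
= 00111110100100  (discard carry-out 1)
Result 00111110100100: MSB = 0 → value 4004.
Addends have opposite signs, so signed overflow cannot occur.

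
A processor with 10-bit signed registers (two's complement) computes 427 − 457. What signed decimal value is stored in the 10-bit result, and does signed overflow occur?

427 → 0110101011
457 → 0111001001
Subtract via negate-and-add: invert 0111001001 + 1 = 1000110111 (i.e. -457).
  0110101011
+ 1000110111
= 1111100010
Result 1111100010: MSB = 1 → 994 − 1024 = -30.
Addends (after negating the subtrahend) have opposite signs, so signed overflow cannot occur.

-30; no overflow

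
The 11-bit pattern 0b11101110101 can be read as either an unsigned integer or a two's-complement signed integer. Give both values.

Unsigned: 11101110101 = 1909.
Signed: MSB=1 → 1909 − 2048 = -139.

unsigned = 1909, signed = -139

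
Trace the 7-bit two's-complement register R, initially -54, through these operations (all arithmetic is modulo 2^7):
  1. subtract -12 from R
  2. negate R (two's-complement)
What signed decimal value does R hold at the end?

42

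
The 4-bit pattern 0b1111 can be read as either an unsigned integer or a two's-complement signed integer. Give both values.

unsigned = 15, signed = -1

Unsigned: 1111 = 15.
Signed: MSB=1 → 15 − 16 = -1.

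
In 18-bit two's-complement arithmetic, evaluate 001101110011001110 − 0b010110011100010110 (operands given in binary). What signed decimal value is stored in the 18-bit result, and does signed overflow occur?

-35400; no overflow

001101110011001110 = 56526 (signed)
0b010110011100010110 → 010110011100010110 = 91926 (signed)
Subtract via negate-and-add: invert 010110011100010110 + 1 = 101001100011101010 (i.e. -91926).
  001101110011001110
+ 101001100011101010
= 110111010110111000
Result 110111010110111000: MSB = 1 → 226744 − 262144 = -35400.
Addends (after negating the subtrahend) have opposite signs, so signed overflow cannot occur.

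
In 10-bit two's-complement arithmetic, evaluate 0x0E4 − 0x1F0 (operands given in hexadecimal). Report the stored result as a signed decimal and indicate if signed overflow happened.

0x0E4 = 0011100100 = 228 (signed)
0x1F0 = 0111110000 = 496 (signed)
Subtract via negate-and-add: invert 0111110000 + 1 = 1000010000 (i.e. -496).
  0011100100
+ 1000010000
= 1011110100
Result 1011110100: MSB = 1 → 756 − 1024 = -268.
Addends (after negating the subtrahend) have opposite signs, so signed overflow cannot occur.

-268; no overflow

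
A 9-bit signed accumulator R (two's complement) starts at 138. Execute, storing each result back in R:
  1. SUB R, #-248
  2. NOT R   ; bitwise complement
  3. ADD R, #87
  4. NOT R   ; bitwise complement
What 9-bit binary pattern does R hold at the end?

Start: R = 138 = 010001010.
R = 138 − (-248) = 386; wraps to -126 = 110000010
R = NOT 110000010 = 001111101 = 125
R = 125 + 87 = 212 = 011010100
R = NOT 011010100 = 100101011 = -213

100101011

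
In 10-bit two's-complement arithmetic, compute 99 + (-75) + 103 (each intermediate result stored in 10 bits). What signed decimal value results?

127

99 + (-75) = 24 (0000011000)
24 + 103 = 127 (0001111111)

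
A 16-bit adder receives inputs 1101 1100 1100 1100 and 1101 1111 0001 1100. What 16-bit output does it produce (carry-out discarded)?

1011101111101000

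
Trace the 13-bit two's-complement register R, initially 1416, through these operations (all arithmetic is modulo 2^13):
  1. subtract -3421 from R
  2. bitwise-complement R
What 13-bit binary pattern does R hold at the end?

0110100011010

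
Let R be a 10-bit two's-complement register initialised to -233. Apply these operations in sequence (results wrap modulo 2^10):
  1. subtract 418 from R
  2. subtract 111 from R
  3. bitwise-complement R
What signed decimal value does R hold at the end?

-263

Start: R = -233 = 1100010111.
R = -233 − 418 = -651; wraps to 373 = 0101110101
R = 373 − 111 = 262 = 0100000110
R = NOT 0100000110 = 1011111001 = -263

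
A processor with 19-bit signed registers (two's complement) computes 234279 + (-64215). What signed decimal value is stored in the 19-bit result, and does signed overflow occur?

170064; no overflow

234279 → 0111001001100100111
-64215 → 1110000010100101001
  0111001001100100111
+ 1110000010100101001
= 0101001100001010000  (discard carry-out 1)
Result 0101001100001010000: MSB = 0 → value 170064.
Addends have opposite signs, so signed overflow cannot occur.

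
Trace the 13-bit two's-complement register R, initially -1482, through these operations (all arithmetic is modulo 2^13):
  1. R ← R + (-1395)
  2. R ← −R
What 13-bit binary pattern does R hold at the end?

0101100111101

Start: R = -1482 = 1101000110110.
R = -1482 + (-1395) = -2877 = 1010011000011
R = −(-2877) = 2877 = 0101100111101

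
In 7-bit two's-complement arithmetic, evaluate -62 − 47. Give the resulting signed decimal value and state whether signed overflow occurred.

19; overflow

-62 → 1000010
47 → 0101111
Subtract via negate-and-add: invert 0101111 + 1 = 1010001 (i.e. -47).
  1000010
+ 1010001
= 0010011  (discard carry-out 1)
Result 0010011: MSB = 0 → value 19.
Both addends (after negating the subtrahend) are negative but the stored result is non-negative: signed overflow. The true value -62 − 47 = -109 lies outside [-64, 63].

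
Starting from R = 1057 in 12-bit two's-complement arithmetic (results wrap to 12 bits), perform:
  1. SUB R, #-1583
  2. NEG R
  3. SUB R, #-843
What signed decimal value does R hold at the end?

-1797

Start: R = 1057 = 010000100001.
R = 1057 − (-1583) = 2640; wraps to -1456 = 101001010000
R = −(-1456) = 1456 = 010110110000
R = 1456 − (-843) = 2299; wraps to -1797 = 100011111011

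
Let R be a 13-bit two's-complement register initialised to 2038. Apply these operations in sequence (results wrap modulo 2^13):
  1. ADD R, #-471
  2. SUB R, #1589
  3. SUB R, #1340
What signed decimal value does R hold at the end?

-1362

Start: R = 2038 = 0011111110110.
R = 2038 + (-471) = 1567 = 0011000011111
R = 1567 − 1589 = -22 = 1111111101010
R = -22 − 1340 = -1362 = 1101010101110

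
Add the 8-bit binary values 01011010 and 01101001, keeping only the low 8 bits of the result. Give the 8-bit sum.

11000011

  01011010
+ 01101001
= 11000011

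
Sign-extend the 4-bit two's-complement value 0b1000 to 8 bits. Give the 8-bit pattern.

11111000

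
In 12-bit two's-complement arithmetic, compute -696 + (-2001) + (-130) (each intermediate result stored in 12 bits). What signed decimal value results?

-696 + (-2001) = -2697 → wraps to 1399 (010101110111)
1399 + (-130) = 1269 (010011110101)

1269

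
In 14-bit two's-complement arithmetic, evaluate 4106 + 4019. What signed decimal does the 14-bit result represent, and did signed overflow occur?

8125; no overflow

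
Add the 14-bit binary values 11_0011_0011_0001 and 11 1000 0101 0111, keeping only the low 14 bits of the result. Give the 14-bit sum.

  11001100110001
+ 11100001010111
= 10101110001000  (discard carry-out 1)

10101110001000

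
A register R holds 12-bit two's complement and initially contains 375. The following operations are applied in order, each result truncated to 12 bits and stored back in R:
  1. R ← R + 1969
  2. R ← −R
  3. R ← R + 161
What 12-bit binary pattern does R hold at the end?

011101111001

Start: R = 375 = 000101110111.
R = 375 + 1969 = 2344; wraps to -1752 = 100100101000
R = −(-1752) = 1752 = 011011011000
R = 1752 + 161 = 1913 = 011101111001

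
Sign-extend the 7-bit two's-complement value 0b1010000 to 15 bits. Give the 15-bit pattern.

111111111010000

MSB of 1010000 is 1; replicate it into the new high bits.
11111111|1010000 → 111111111010000 (still -48).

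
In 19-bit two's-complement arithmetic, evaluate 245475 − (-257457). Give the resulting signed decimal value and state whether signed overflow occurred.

-21356; overflow

245475 → 0111011111011100011
-257457 → 1000001001001001111
Subtract via negate-and-add: invert 1000001001001001111 + 1 = 0111110110110110001 (i.e. 257457).
  0111011111011100011
+ 0111110110110110001
= 1111010110010010100
Result 1111010110010010100: MSB = 1 → 502932 − 524288 = -21356.
Both addends (after negating the subtrahend) are non-negative but the stored result is negative: signed overflow. The true value 245475 − (-257457) = 502932 lies outside [-262144, 262143].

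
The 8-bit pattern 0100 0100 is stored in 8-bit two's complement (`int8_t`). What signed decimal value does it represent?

68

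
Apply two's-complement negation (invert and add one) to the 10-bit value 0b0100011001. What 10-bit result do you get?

1011100111

Invert: 1011100110. Add 1: 1011100111.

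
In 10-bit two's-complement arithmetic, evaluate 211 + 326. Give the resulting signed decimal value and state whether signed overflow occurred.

211 → 0011010011
326 → 0101000110
  0011010011
+ 0101000110
= 1000011001
Result 1000011001: MSB = 1 → 537 − 1024 = -487.
Both addends are non-negative but the stored result is negative: signed overflow. The true value 211 + 326 = 537 lies outside [-512, 511].

-487; overflow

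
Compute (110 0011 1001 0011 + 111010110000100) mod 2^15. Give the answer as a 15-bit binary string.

  110001110010011
+ 111010110000100
= 101100100010111  (discard carry-out 1)

101100100010111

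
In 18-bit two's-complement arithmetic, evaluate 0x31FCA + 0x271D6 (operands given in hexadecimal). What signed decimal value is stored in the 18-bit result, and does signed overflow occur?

102816; overflow

0x31FCA = 110001111111001010 = -57398 (signed)
0x271D6 = 100111000111010110 = -101930 (signed)
  110001111111001010
+ 100111000111010110
= 011001000110100000  (discard carry-out 1)
Result 011001000110100000: MSB = 0 → value 102816.
Both addends are negative but the stored result is non-negative: signed overflow. The true value -57398 + (-101930) = -159328 lies outside [-131072, 131071].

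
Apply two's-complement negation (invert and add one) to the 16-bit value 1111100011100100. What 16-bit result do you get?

0000011100011100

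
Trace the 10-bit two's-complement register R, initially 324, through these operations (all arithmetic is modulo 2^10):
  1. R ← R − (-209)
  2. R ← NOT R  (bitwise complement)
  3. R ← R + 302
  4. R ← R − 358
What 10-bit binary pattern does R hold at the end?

Start: R = 324 = 0101000100.
R = 324 − (-209) = 533; wraps to -491 = 1000010101
R = NOT 1000010101 = 0111101010 = 490
R = 490 + 302 = 792; wraps to -232 = 1100011000
R = -232 − 358 = -590; wraps to 434 = 0110110010

0110110010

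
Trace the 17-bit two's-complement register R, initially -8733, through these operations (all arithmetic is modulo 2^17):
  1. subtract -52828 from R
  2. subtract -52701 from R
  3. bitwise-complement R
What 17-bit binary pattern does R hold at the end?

01000010111100011

Start: R = -8733 = 11101110111100011.
R = -8733 − (-52828) = 44095 = 01010110000111111
R = 44095 − (-52701) = 96796; wraps to -34276 = 10111101000011100
R = NOT 10111101000011100 = 01000010111100011 = 34275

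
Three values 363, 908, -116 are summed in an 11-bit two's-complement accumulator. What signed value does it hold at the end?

363 + 908 = 1271 → wraps to -777 (10011110111)
-777 + (-116) = -893 (10010000011)

-893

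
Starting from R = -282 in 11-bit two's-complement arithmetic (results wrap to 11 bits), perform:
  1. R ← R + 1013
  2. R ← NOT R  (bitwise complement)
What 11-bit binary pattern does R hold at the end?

Start: R = -282 = 11011100110.
R = -282 + 1013 = 731 = 01011011011
R = NOT 01011011011 = 10100100100 = -732

10100100100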